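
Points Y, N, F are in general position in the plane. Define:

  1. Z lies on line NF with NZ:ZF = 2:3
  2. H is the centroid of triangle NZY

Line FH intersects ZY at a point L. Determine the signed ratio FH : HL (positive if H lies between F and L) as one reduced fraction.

FH:HL = -11/2

Assign Y = (0, 0), N = (1, 0), F = (0, 1) — the answer is frame-independent, so this choice is without loss of generality.
1. Z lies on line NF with NZ:ZF = 2:3 ⇒ Z = (3/5, 2/5)
2. H is the centroid of triangle NZY ⇒ H = (8/15, 2/15)
line FH meets ZY at L = (24/55, 16/55)
H = F + t·(L−F) with t = 11/9, so FH:HL = 11/9:-2/9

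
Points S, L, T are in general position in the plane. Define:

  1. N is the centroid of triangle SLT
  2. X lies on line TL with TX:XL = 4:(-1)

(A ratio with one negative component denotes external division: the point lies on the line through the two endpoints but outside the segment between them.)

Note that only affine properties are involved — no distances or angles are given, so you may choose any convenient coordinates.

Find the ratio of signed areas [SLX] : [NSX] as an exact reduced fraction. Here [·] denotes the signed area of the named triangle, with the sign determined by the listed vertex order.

Work in coordinates with S = (0, 0), L = (1, 0), T = (0, 1).
1. N is the centroid of triangle SLT ⇒ N = (1/3, 1/3)
2. X lies on line TL with TX:XL = 4:(-1) ⇒ X = (4/3, -1/3)
2·[SLX] = -1/3, 2·[NSX] = 5/9
[SLX]:[NSX] = -1/3:5/9 = -3/5

[SLX]:[NSX] = -3/5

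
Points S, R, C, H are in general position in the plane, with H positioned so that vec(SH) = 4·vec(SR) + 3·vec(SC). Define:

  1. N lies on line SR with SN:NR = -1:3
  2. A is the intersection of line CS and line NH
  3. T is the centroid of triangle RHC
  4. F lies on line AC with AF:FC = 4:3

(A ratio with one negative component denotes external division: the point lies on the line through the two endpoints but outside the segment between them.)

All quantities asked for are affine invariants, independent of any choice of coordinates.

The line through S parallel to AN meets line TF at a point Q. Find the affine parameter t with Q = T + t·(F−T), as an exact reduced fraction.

Assign S = (0, 0), R = (1, 0), C = (0, 1), H = (4, 3) — the answer is frame-independent, so this choice is without loss of generality.
1. N lies on line SR with SN:NR = -1:3 ⇒ N = (-1/2, 0)
2. A is the intersection of line CS and line NH ⇒ A = (0, 1/3)
3. T is the centroid of triangle RHC ⇒ T = (5/3, 4/3)
4. F lies on line AC with AF:FC = 4:3 ⇒ F = (0, 5/7)
through S parallel to AN: direction (-1/2, -1/3); meets TF at Q = (75/31, 50/31)
Q = T + t·(F−T) with t = -14/31

t = -14/31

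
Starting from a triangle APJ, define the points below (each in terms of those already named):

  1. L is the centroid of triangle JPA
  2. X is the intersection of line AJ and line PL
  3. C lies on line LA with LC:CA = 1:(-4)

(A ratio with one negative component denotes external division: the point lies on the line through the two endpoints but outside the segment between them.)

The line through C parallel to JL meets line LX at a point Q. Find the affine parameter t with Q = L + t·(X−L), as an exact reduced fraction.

Choose coordinates A = (0, 0), P = (1, 0), J = (0, 1).
1. L is the centroid of triangle JPA ⇒ L = (1/3, 1/3)
2. X is the intersection of line AJ and line PL ⇒ X = (0, 1/2)
3. C lies on line LA with LC:CA = 1:(-4) ⇒ C = (4/9, 4/9)
through C parallel to JL: direction (1/3, -2/3); meets LX at Q = (5/9, 2/9)
Q = L + t·(X−L) with t = -2/3

t = -2/3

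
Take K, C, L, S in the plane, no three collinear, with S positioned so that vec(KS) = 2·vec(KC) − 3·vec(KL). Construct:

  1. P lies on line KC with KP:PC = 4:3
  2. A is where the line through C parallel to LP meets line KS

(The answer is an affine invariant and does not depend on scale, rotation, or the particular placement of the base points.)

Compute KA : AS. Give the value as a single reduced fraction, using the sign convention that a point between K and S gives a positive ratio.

Assign K = (0, 0), C = (1, 0), L = (0, 1), S = (2, -3) — the answer is frame-independent, so this choice is without loss of generality.
1. P lies on line KC with KP:PC = 4:3 ⇒ P = (4/7, 0)
2. A is where the line through C parallel to LP meets line KS ⇒ A = (7, -21/2)
A = K + t·(S−K) with t = 7/2, so KA:AS = t:(1−t) = 7/2:-5/2

KA:AS = -7/5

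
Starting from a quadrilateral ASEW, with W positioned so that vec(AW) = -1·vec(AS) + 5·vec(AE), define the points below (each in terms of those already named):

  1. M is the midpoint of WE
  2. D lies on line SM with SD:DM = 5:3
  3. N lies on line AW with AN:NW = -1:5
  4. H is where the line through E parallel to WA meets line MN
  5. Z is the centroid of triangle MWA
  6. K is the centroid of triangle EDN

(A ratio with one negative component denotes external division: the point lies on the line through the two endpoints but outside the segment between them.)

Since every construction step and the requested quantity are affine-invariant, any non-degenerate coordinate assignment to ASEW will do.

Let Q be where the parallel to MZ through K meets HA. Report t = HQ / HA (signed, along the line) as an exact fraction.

Set A = (0, 0), S = (1, 0), E = (0, 1), W = (-1, 5); any affine frame gives the same invariant.
1. M is the midpoint of WE ⇒ M = (-1/2, 3)
2. D lies on line SM with SD:DM = 5:3 ⇒ D = (1/16, 15/8)
3. N lies on line AW with AN:NW = -1:5 ⇒ N = (1/4, -5/4)
4. H is where the line through E parallel to WA meets line MN ⇒ H = (-5/4, 29/4)
5. Z is the centroid of triangle MWA ⇒ Z = (-1/2, 8/3)
6. K is the centroid of triangle EDN ⇒ K = (5/48, 13/24)
through K parallel to MZ: direction (0, -1/3); meets HA at Q = (5/48, -29/48)
Q = H + t·(A−H) with t = 13/12

t = 13/12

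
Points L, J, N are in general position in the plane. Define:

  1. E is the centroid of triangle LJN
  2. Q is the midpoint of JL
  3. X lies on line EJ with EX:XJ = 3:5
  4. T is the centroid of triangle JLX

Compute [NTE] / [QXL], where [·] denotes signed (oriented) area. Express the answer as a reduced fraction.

Choose coordinates L = (0, 0), J = (1, 0), N = (0, 1).
1. E is the centroid of triangle LJN ⇒ E = (1/3, 1/3)
2. Q is the midpoint of JL ⇒ Q = (1/2, 0)
3. X lies on line EJ with EX:XJ = 3:5 ⇒ X = (7/12, 5/24)
4. T is the centroid of triangle JLX ⇒ T = (19/36, 5/72)
2·[NTE] = -1/24, 2·[QXL] = 5/48
[NTE]:[QXL] = -1/24:5/48 = -2/5

[NTE]:[QXL] = -2/5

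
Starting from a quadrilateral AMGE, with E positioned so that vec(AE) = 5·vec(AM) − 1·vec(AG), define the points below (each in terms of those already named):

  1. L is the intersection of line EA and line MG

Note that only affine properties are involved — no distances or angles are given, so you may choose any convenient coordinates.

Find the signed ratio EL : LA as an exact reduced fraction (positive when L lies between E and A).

EL:LA = 3

Set A = (0, 0), M = (1, 0), G = (0, 1), E = (5, -1); any affine frame gives the same invariant.
1. L is the intersection of line EA and line MG ⇒ L = (5/4, -1/4)
L = E + t·(A−E) with t = 3/4, so EL:LA = t:(1−t) = 3/4:1/4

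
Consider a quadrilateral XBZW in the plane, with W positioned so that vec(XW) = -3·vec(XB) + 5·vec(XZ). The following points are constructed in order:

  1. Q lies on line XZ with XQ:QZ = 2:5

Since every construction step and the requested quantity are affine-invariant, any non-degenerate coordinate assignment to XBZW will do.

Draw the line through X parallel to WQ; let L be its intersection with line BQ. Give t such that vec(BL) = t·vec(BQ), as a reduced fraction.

t = 11/9

Work in coordinates with X = (0, 0), B = (1, 0), Z = (0, 1), W = (-3, 5).
1. Q lies on line XZ with XQ:QZ = 2:5 ⇒ Q = (0, 2/7)
through X parallel to WQ: direction (3, -33/7); meets BQ at L = (-2/9, 22/63)
L = B + t·(Q−B) with t = 11/9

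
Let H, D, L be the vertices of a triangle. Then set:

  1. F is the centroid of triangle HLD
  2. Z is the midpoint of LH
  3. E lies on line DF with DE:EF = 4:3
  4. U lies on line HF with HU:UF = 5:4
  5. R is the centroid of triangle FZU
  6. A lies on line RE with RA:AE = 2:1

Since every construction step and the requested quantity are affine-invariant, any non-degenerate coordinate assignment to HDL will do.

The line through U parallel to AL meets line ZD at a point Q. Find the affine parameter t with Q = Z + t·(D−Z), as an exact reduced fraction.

Choose coordinates H = (0, 0), D = (1, 0), L = (0, 1).
1. F is the centroid of triangle HLD ⇒ F = (1/3, 1/3)
2. Z is the midpoint of LH ⇒ Z = (0, 1/2)
3. E lies on line DF with DE:EF = 4:3 ⇒ E = (13/21, 4/21)
4. U lies on line HF with HU:UF = 5:4 ⇒ U = (5/27, 5/27)
5. R is the centroid of triangle FZU ⇒ R = (14/81, 55/162)
6. A lies on line RE with RA:AE = 2:1 ⇒ A = (800/1701, 817/3402)
through U parallel to AL: direction (-800/1701, 2585/3402); meets ZD at Q = (-5/357, 181/357)
Q = Z + t·(D−Z) with t = -5/357

t = -5/357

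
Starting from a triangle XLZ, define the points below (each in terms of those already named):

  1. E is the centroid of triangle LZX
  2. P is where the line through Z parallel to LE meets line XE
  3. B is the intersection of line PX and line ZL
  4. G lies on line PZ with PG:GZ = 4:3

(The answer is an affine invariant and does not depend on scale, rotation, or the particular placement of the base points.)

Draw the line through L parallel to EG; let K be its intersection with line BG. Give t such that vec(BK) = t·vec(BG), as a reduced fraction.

Choose coordinates X = (0, 0), L = (1, 0), Z = (0, 1).
1. E is the centroid of triangle LZX ⇒ E = (1/3, 1/3)
2. P is where the line through Z parallel to LE meets line XE ⇒ P = (2/3, 2/3)
3. B is the intersection of line PX and line ZL ⇒ B = (1/2, 1/2)
4. G lies on line PZ with PG:GZ = 4:3 ⇒ G = (2/7, 6/7)
through L parallel to EG: direction (-1/21, 11/21); meets BG at K = (29/28, -11/28)
K = B + t·(G−B) with t = -5/2

t = -5/2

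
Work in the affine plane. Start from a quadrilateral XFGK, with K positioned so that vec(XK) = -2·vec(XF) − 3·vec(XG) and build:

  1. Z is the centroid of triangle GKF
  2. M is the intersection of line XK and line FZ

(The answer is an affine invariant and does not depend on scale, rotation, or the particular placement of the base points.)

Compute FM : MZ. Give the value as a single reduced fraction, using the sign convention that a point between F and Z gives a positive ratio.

FM:MZ = -9

Choose coordinates X = (0, 0), F = (1, 0), G = (0, 1), K = (-2, -3).
1. Z is the centroid of triangle GKF ⇒ Z = (-1/3, -2/3)
2. M is the intersection of line XK and line FZ ⇒ M = (-1/2, -3/4)
M = F + t·(Z−F) with t = 9/8, so FM:MZ = t:(1−t) = 9/8:-1/8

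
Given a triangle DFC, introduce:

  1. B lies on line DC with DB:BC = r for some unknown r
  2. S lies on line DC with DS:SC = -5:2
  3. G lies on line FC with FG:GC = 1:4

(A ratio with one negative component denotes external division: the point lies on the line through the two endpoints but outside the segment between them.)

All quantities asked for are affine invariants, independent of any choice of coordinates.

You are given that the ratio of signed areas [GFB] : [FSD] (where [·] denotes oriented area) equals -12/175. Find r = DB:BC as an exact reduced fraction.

Set D = (0, 0), F = (1, 0), C = (0, 1); any affine frame gives the same invariant.
1. With DB:BC = r, write λ = r/(r+1) so B = D + λ·(C−D); B is affine-linear in λ
2. S lies on line DC with DS:SC = -5:2 ⇒ S = (0, 5/3)
3. G lies on line FC with FG:GC = 1:4 ⇒ G = (4/5, 1/5)
Every point depending on B is an affine combination of B and λ-independent points, so each such coordinate is linear in λ; the λ² term in each signed area is a multiple of (C−D)×(C−D) = 0, so 2·[GFB] and 2·[FSD] are each linear in λ. Evaluating at λ=0 and λ=1:
  2·[GFB] = 1/5·λ − 1/5,   2·[FSD] = 5/3
So [GFB]:[FSD] = (1/5·λ − 1/5) / (5/3). Setting this equal to -12/175:
  1/5·λ − 1/5 = -12/175·(5/3)  ⇒  λ = 3/7
Then r = λ/(1−λ) = (3/7)/(4/7) = 3/4. Check: with r = 3/4, B = (0, 3/7) and [GFB]:[FSD] = -12/175 as required.

r = 3/4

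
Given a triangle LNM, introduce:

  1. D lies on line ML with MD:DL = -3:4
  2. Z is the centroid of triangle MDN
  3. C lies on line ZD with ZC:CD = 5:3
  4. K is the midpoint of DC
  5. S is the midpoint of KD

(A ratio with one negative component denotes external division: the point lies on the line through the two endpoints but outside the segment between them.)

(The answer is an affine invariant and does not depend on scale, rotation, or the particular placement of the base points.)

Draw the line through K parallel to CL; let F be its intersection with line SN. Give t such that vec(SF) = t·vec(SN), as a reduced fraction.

Work in coordinates with L = (0, 0), N = (1, 0), M = (0, 1).
1. D lies on line ML with MD:DL = -3:4 ⇒ D = (0, 4)
2. Z is the centroid of triangle MDN ⇒ Z = (1/3, 5/3)
3. C lies on line ZD with ZC:CD = 5:3 ⇒ C = (1/8, 25/8)
4. K is the midpoint of DC ⇒ K = (1/16, 57/16)
5. S is the midpoint of KD ⇒ S = (1/32, 121/32)
through K parallel to CL: direction (-1/8, -25/8); meets SN at F = (59/896, 3267/896)
F = S + t·(N−S) with t = 1/28

t = 1/28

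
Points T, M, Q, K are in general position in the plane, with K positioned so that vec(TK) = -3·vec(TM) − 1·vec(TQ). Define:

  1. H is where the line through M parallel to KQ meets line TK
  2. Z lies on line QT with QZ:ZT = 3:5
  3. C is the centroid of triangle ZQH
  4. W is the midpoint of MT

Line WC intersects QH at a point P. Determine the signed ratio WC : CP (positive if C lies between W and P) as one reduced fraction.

WC:CP = 19/3

Work in coordinates with T = (0, 0), M = (1, 0), Q = (0, 1), K = (-3, -1).
1. H is where the line through M parallel to KQ meets line TK ⇒ H = (2, 2/3)
2. Z lies on line QT with QZ:ZT = 3:5 ⇒ Z = (0, 5/8)
3. C is the centroid of triangle ZQH ⇒ C = (2/3, 55/72)
4. W is the midpoint of MT ⇒ W = (1/2, 0)
line WC meets QH at P = (79/114, 605/684)
C = W + t·(P−W) with t = 19/22, so WC:CP = 19/22:3/22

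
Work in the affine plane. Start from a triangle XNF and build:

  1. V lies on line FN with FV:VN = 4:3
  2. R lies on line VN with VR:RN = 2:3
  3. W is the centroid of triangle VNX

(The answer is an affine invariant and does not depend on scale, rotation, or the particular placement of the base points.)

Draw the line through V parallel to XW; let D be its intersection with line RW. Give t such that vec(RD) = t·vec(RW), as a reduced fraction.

Set X = (0, 0), N = (1, 0), F = (0, 1); any affine frame gives the same invariant.
1. V lies on line FN with FV:VN = 4:3 ⇒ V = (4/7, 3/7)
2. R lies on line VN with VR:RN = 2:3 ⇒ R = (26/35, 9/35)
3. W is the centroid of triangle VNX ⇒ W = (11/21, 1/7)
through V parallel to XW: direction (11/21, 1/7); meets RW at D = (34/21, 5/7)
D = R + t·(W−R) with t = -4

t = -4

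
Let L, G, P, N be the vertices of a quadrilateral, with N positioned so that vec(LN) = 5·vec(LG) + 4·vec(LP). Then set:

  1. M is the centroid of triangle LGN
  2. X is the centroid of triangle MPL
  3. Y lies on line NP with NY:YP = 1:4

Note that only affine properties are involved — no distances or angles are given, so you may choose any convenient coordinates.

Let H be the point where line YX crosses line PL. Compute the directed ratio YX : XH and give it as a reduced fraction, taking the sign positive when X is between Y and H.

Choose coordinates L = (0, 0), G = (1, 0), P = (0, 1), N = (5, 4).
1. M is the centroid of triangle LGN ⇒ M = (2, 4/3)
2. X is the centroid of triangle MPL ⇒ X = (2/3, 7/9)
3. Y lies on line NP with NY:YP = 1:4 ⇒ Y = (4, 17/5)
line YX meets PL at H = (0, 19/75)
X = Y + t·(H−Y) with t = 5/6, so YX:XH = 5/6:1/6

YX:XH = 5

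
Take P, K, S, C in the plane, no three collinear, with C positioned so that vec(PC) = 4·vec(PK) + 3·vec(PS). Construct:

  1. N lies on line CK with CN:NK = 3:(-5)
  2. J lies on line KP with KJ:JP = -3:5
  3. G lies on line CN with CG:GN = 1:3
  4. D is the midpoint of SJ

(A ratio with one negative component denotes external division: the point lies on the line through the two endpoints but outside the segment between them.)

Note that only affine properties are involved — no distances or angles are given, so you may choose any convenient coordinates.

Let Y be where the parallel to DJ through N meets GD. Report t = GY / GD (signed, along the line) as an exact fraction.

t = -21/23

Choose coordinates P = (0, 0), K = (1, 0), S = (0, 1), C = (4, 3).
1. N lies on line CK with CN:NK = 3:(-5) ⇒ N = (17/2, 15/2)
2. J lies on line KP with KJ:JP = -3:5 ⇒ J = (5/2, 0)
3. G lies on line CN with CG:GN = 1:3 ⇒ G = (41/8, 33/8)
4. D is the midpoint of SJ ⇒ D = (5/4, 1/2)
through N parallel to DJ: direction (5/4, -1/2); meets GD at Y = (797/92, 171/23)
Y = G + t·(D−G) with t = -21/23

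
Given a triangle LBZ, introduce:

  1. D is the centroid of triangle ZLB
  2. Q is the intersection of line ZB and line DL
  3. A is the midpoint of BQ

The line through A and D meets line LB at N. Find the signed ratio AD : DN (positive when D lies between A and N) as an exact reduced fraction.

Choose coordinates L = (0, 0), B = (1, 0), Z = (0, 1).
1. D is the centroid of triangle ZLB ⇒ D = (1/3, 1/3)
2. Q is the intersection of line ZB and line DL ⇒ Q = (1/2, 1/2)
3. A is the midpoint of BQ ⇒ A = (3/4, 1/4)
line AD meets LB at N = (2, 0)
D = A + t·(N−A) with t = -1/3, so AD:DN = -1/3:4/3

AD:DN = -1/4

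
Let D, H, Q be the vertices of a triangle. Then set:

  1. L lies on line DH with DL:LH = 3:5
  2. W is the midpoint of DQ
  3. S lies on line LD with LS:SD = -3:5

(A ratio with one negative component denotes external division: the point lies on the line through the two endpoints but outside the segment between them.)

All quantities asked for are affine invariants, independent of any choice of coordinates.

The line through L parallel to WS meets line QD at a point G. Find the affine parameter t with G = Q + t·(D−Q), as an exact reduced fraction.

t = 4/5

Work in coordinates with D = (0, 0), H = (1, 0), Q = (0, 1).
1. L lies on line DH with DL:LH = 3:5 ⇒ L = (3/8, 0)
2. W is the midpoint of DQ ⇒ W = (0, 1/2)
3. S lies on line LD with LS:SD = -3:5 ⇒ S = (15/16, 0)
through L parallel to WS: direction (15/16, -1/2); meets QD at G = (0, 1/5)
G = Q + t·(D−Q) with t = 4/5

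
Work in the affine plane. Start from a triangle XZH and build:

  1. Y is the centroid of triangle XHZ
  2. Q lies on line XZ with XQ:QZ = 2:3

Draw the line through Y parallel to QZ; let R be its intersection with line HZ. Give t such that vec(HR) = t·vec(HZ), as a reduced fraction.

t = 2/3

Assign X = (0, 0), Z = (1, 0), H = (0, 1) — the answer is frame-independent, so this choice is without loss of generality.
1. Y is the centroid of triangle XHZ ⇒ Y = (1/3, 1/3)
2. Q lies on line XZ with XQ:QZ = 2:3 ⇒ Q = (2/5, 0)
through Y parallel to QZ: direction (3/5, 0); meets HZ at R = (2/3, 1/3)
R = H + t·(Z−H) with t = 2/3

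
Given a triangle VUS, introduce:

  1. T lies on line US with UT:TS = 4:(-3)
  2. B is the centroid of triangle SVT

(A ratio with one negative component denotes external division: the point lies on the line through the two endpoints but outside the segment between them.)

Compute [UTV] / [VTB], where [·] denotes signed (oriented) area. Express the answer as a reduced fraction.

[UTV]:[VTB] = -4

Assign V = (0, 0), U = (1, 0), S = (0, 1) — the answer is frame-independent, so this choice is without loss of generality.
1. T lies on line US with UT:TS = 4:(-3) ⇒ T = (-3, 4)
2. B is the centroid of triangle SVT ⇒ B = (-1, 5/3)
2·[UTV] = 4, 2·[VTB] = -1
[UTV]:[VTB] = 4:-1 = -4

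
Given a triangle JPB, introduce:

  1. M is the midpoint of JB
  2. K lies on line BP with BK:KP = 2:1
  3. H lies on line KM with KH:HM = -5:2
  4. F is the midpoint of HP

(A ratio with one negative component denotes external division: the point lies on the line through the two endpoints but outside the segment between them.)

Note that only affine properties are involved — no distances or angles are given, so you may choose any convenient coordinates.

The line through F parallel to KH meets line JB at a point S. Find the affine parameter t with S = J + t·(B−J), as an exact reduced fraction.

Assign J = (0, 0), P = (1, 0), B = (0, 1) — the answer is frame-independent, so this choice is without loss of generality.
1. M is the midpoint of JB ⇒ M = (0, 1/2)
2. K lies on line BP with BK:KP = 2:1 ⇒ K = (2/3, 1/3)
3. H lies on line KM with KH:HM = -5:2 ⇒ H = (-4/9, 11/18)
4. F is the midpoint of HP ⇒ F = (5/18, 11/36)
through F parallel to KH: direction (-10/9, 5/18); meets JB at S = (0, 3/8)
S = J + t·(B−J) with t = 3/8

t = 3/8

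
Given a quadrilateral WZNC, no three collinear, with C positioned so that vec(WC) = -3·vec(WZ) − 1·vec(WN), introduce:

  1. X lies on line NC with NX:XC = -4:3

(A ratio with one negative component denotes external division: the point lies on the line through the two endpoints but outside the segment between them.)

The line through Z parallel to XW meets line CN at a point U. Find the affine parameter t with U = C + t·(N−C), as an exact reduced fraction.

Choose coordinates W = (0, 0), Z = (1, 0), N = (0, 1), C = (-3, -1).
1. X lies on line NC with NX:XC = -4:3 ⇒ X = (-12, -7)
through Z parallel to XW: direction (12, 7); meets CN at U = (-19, -35/3)
U = C + t·(N−C) with t = -16/3

t = -16/3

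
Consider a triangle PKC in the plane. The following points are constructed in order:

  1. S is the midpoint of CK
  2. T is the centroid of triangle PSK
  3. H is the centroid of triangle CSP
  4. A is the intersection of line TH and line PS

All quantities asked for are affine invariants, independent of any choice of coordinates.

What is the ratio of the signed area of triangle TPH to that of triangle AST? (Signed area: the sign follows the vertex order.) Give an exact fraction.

[TPH]:[AST] = 4

Assign P = (0, 0), K = (1, 0), C = (0, 1) — the answer is frame-independent, so this choice is without loss of generality.
1. S is the midpoint of CK ⇒ S = (1/2, 1/2)
2. T is the centroid of triangle PSK ⇒ T = (1/2, 1/6)
3. H is the centroid of triangle CSP ⇒ H = (1/6, 1/2)
4. A is the intersection of line TH and line PS ⇒ A = (1/3, 1/3)
2·[TPH] = -2/9, 2·[AST] = -1/18
[TPH]:[AST] = -2/9:-1/18 = 4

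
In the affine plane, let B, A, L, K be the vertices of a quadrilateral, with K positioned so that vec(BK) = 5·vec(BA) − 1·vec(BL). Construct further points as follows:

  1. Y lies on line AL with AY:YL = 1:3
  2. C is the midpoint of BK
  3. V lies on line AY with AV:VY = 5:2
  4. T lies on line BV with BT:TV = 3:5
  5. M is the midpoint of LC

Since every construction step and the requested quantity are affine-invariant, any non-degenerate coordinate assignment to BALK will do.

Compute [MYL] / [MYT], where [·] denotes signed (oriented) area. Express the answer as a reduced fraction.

[MYL]:[MYT] = -168/41

Choose coordinates B = (0, 0), A = (1, 0), L = (0, 1), K = (5, -1).
1. Y lies on line AL with AY:YL = 1:3 ⇒ Y = (3/4, 1/4)
2. C is the midpoint of BK ⇒ C = (5/2, -1/2)
3. V lies on line AY with AV:VY = 5:2 ⇒ V = (23/28, 5/28)
4. T lies on line BV with BT:TV = 3:5 ⇒ T = (69/224, 15/224)
5. M is the midpoint of LC ⇒ M = (5/4, 1/4)
2·[MYL] = -3/8, 2·[MYT] = 41/448
[MYL]:[MYT] = -3/8:41/448 = -168/41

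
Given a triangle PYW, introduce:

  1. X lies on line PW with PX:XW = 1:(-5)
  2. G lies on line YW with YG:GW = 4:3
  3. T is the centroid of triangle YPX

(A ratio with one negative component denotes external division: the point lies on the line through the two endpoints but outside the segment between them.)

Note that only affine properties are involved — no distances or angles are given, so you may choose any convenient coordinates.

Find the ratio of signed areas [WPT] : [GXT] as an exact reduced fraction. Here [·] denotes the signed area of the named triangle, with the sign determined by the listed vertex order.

Assign P = (0, 0), Y = (1, 0), W = (0, 1) — the answer is frame-independent, so this choice is without loss of generality.
1. X lies on line PW with PX:XW = 1:(-5) ⇒ X = (0, -1/4)
2. G lies on line YW with YG:GW = 4:3 ⇒ G = (3/7, 4/7)
3. T is the centroid of triangle YPX ⇒ T = (1/3, -1/12)
2·[WPT] = 1/3, 2·[GXT] = 17/84
[WPT]:[GXT] = 1/3:17/84 = 28/17

[WPT]:[GXT] = 28/17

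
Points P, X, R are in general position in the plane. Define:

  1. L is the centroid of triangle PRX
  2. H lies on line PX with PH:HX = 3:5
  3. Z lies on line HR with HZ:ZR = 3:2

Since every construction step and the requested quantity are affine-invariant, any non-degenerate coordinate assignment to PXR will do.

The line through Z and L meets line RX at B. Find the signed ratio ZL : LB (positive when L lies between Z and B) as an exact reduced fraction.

Choose coordinates P = (0, 0), X = (1, 0), R = (0, 1).
1. L is the centroid of triangle PRX ⇒ L = (1/3, 1/3)
2. H lies on line PX with PH:HX = 3:5 ⇒ H = (3/8, 0)
3. Z lies on line HR with HZ:ZR = 3:2 ⇒ Z = (3/20, 3/5)
line ZL meets RX at B = (-2/5, 7/5)
L = Z + t·(B−Z) with t = -1/3, so ZL:LB = -1/3:4/3

ZL:LB = -1/4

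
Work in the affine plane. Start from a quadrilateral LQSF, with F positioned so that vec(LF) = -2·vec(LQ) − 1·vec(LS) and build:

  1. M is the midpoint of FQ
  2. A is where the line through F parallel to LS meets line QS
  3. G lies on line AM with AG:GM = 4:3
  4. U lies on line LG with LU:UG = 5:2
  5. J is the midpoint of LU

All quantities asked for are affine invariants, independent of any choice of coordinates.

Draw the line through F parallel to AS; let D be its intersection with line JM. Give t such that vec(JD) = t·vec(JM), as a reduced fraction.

t = 289/93

Choose coordinates L = (0, 0), Q = (1, 0), S = (0, 1), F = (-2, -1).
1. M is the midpoint of FQ ⇒ M = (-1/2, -1/2)
2. A is where the line through F parallel to LS meets line QS ⇒ A = (-2, 3)
3. G lies on line AM with AG:GM = 4:3 ⇒ G = (-8/7, 1)
4. U lies on line LG with LU:UG = 5:2 ⇒ U = (-40/49, 5/7)
5. J is the midpoint of LU ⇒ J = (-20/49, 5/14)
through F parallel to AS: direction (2, -2); meets JM at D = (-43/62, -143/62)
D = J + t·(M−J) with t = 289/93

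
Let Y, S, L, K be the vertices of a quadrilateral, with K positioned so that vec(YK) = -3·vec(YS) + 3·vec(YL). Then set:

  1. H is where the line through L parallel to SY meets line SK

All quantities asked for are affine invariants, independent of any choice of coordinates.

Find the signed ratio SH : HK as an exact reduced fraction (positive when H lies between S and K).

Assign Y = (0, 0), S = (1, 0), L = (0, 1), K = (-3, 3) — the answer is frame-independent, so this choice is without loss of generality.
1. H is where the line through L parallel to SY meets line SK ⇒ H = (-1/3, 1)
H = S + t·(K−S) with t = 1/3, so SH:HK = t:(1−t) = 1/3:2/3

SH:HK = 1/2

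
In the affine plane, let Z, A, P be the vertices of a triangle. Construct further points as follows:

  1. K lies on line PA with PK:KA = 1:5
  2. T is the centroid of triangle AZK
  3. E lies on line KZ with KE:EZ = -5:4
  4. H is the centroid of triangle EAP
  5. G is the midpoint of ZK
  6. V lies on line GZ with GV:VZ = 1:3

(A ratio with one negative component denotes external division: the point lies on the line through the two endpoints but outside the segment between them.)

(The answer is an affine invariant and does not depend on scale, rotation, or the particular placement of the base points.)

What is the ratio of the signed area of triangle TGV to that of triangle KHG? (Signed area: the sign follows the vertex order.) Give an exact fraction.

[TGV]:[KHG] = -5/16

Choose coordinates Z = (0, 0), A = (1, 0), P = (0, 1).
1. K lies on line PA with PK:KA = 1:5 ⇒ K = (1/6, 5/6)
2. T is the centroid of triangle AZK ⇒ T = (7/18, 5/18)
3. E lies on line KZ with KE:EZ = -5:4 ⇒ E = (-2/3, -10/3)
4. H is the centroid of triangle EAP ⇒ H = (1/9, -7/9)
5. G is the midpoint of ZK ⇒ G = (1/12, 5/12)
6. V lies on line GZ with GV:VZ = 1:3 ⇒ V = (1/16, 5/16)
2·[TGV] = 5/144, 2·[KHG] = -1/9
[TGV]:[KHG] = 5/144:-1/9 = -5/16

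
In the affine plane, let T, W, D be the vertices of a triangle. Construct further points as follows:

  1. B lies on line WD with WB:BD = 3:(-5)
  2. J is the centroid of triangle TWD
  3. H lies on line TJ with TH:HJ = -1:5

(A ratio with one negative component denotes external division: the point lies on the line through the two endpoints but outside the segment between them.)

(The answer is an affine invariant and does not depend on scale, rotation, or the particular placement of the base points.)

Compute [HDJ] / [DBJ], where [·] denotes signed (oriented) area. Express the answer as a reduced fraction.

Choose coordinates T = (0, 0), W = (1, 0), D = (0, 1).
1. B lies on line WD with WB:BD = 3:(-5) ⇒ B = (5/2, -3/2)
2. J is the centroid of triangle TWD ⇒ J = (1/3, 1/3)
3. H lies on line TJ with TH:HJ = -1:5 ⇒ H = (-1/12, -1/12)
2·[HDJ] = -5/12, 2·[DBJ] = -5/6
[HDJ]:[DBJ] = -5/12:-5/6 = 1/2

[HDJ]:[DBJ] = 1/2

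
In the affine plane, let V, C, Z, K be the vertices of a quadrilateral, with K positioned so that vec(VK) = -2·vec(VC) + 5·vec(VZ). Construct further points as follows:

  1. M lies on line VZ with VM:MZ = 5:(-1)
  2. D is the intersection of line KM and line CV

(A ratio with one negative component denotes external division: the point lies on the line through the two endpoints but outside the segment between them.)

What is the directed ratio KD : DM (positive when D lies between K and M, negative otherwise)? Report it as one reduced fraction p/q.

KD:DM = -4

Assign V = (0, 0), C = (1, 0), Z = (0, 1), K = (-2, 5) — the answer is frame-independent, so this choice is without loss of generality.
1. M lies on line VZ with VM:MZ = 5:(-1) ⇒ M = (0, 5/4)
2. D is the intersection of line KM and line CV ⇒ D = (2/3, 0)
D = K + t·(M−K) with t = 4/3, so KD:DM = t:(1−t) = 4/3:-1/3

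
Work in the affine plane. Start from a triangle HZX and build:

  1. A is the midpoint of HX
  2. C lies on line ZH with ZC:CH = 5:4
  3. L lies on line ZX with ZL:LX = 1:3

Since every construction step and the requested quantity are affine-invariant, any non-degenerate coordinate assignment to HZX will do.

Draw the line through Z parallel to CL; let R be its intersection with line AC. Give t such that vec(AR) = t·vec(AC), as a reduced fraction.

t = 29/19

Work in coordinates with H = (0, 0), Z = (1, 0), X = (0, 1).
1. A is the midpoint of HX ⇒ A = (0, 1/2)
2. C lies on line ZH with ZC:CH = 5:4 ⇒ C = (4/9, 0)
3. L lies on line ZX with ZL:LX = 1:3 ⇒ L = (3/4, 1/4)
through Z parallel to CL: direction (11/36, 1/4); meets AC at R = (116/171, -5/19)
R = A + t·(C−A) with t = 29/19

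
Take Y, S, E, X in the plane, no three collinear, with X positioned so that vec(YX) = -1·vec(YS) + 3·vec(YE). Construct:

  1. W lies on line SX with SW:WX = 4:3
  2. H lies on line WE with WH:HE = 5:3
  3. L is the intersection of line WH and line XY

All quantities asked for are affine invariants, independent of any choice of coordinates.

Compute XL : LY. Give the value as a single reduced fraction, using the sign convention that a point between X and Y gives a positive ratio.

Work in coordinates with Y = (0, 0), S = (1, 0), E = (0, 1), X = (-1, 3).
1. W lies on line SX with SW:WX = 4:3 ⇒ W = (-1/7, 12/7)
2. H lies on line WE with WH:HE = 5:3 ⇒ H = (-3/56, 71/56)
3. L is the intersection of line WH and line XY ⇒ L = (1/2, -3/2)
L = X + t·(Y−X) with t = 3/2, so XL:LY = t:(1−t) = 3/2:-1/2

XL:LY = -3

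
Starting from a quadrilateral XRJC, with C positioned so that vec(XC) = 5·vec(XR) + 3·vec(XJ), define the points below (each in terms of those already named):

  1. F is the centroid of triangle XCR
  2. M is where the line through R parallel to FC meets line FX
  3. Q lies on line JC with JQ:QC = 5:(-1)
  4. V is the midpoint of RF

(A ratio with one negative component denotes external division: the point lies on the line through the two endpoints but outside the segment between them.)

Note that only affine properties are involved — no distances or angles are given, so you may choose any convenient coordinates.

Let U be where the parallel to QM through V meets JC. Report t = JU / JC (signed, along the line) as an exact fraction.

t = 9/8

Choose coordinates X = (0, 0), R = (1, 0), J = (0, 1), C = (5, 3).
1. F is the centroid of triangle XCR ⇒ F = (2, 1)
2. M is where the line through R parallel to FC meets line FX ⇒ M = (4, 2)
3. Q lies on line JC with JQ:QC = 5:(-1) ⇒ Q = (25/4, 7/2)
4. V is the midpoint of RF ⇒ V = (3/2, 1/2)
through V parallel to QM: direction (-9/4, -3/2); meets JC at U = (45/8, 13/4)
U = J + t·(C−J) with t = 9/8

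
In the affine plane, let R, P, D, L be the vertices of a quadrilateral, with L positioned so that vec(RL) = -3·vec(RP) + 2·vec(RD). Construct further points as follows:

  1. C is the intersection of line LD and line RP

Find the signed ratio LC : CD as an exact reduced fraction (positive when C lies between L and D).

Work in coordinates with R = (0, 0), P = (1, 0), D = (0, 1), L = (-3, 2).
1. C is the intersection of line LD and line RP ⇒ C = (3, 0)
C = L + t·(D−L) with t = 2, so LC:CD = t:(1−t) = 2:-1

LC:CD = -2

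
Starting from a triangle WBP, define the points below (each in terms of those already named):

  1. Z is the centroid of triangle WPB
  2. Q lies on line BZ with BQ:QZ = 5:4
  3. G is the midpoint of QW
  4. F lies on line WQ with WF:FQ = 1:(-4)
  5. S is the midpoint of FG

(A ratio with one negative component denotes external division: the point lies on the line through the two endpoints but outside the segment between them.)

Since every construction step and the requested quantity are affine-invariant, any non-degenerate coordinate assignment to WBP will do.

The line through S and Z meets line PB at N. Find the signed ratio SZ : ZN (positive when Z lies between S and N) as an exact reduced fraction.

SZ:ZN = 97/54

Choose coordinates W = (0, 0), B = (1, 0), P = (0, 1).
1. Z is the centroid of triangle WPB ⇒ Z = (1/3, 1/3)
2. Q lies on line BZ with BQ:QZ = 5:4 ⇒ Q = (17/27, 5/27)
3. G is the midpoint of QW ⇒ G = (17/54, 5/54)
4. F lies on line WQ with WF:FQ = 1:(-4) ⇒ F = (-17/81, -5/81)
5. S is the midpoint of FG ⇒ S = (17/324, 5/324)
line SZ meets PB at N = (95/194, 99/194)
Z = S + t·(N−S) with t = 97/151, so SZ:ZN = 97/151:54/151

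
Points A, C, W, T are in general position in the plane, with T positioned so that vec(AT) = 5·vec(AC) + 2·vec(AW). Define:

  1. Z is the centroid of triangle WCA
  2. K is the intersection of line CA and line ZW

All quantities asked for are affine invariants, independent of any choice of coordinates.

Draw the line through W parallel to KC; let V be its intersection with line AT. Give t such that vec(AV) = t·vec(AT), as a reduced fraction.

t = 1/2

Work in coordinates with A = (0, 0), C = (1, 0), W = (0, 1), T = (5, 2).
1. Z is the centroid of triangle WCA ⇒ Z = (1/3, 1/3)
2. K is the intersection of line CA and line ZW ⇒ K = (1/2, 0)
through W parallel to KC: direction (1/2, 0); meets AT at V = (5/2, 1)
V = A + t·(T−A) with t = 1/2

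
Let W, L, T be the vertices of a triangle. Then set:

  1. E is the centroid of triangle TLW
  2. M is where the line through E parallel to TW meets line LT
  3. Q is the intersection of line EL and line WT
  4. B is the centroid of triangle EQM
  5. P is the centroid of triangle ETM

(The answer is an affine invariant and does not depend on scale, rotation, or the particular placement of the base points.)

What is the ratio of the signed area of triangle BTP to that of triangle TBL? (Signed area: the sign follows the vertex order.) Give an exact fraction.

[BTP]:[TBL] = -2/15

Set W = (0, 0), L = (1, 0), T = (0, 1); any affine frame gives the same invariant.
1. E is the centroid of triangle TLW ⇒ E = (1/3, 1/3)
2. M is where the line through E parallel to TW meets line LT ⇒ M = (1/3, 2/3)
3. Q is the intersection of line EL and line WT ⇒ Q = (0, 1/2)
4. B is the centroid of triangle EQM ⇒ B = (2/9, 1/2)
5. P is the centroid of triangle ETM ⇒ P = (2/9, 2/3)
2·[BTP] = -1/27, 2·[TBL] = 5/18
[BTP]:[TBL] = -1/27:5/18 = -2/15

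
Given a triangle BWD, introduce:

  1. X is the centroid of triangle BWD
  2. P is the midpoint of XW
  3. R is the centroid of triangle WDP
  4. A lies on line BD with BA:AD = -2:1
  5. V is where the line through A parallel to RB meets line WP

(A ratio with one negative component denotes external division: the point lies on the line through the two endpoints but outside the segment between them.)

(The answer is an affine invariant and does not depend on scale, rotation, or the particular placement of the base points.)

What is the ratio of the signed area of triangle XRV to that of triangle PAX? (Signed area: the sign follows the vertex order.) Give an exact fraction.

[XRV]:[PAX] = 19/36

Choose coordinates B = (0, 0), W = (1, 0), D = (0, 1).
1. X is the centroid of triangle BWD ⇒ X = (1/3, 1/3)
2. P is the midpoint of XW ⇒ P = (2/3, 1/6)
3. R is the centroid of triangle WDP ⇒ R = (5/9, 7/18)
4. A lies on line BD with BA:AD = -2:1 ⇒ A = (0, 2)
5. V is where the line through A parallel to RB meets line WP ⇒ V = (-5/4, 9/8)
2·[XRV] = 19/72, 2·[PAX] = 1/2
[XRV]:[PAX] = 19/72:1/2 = 19/36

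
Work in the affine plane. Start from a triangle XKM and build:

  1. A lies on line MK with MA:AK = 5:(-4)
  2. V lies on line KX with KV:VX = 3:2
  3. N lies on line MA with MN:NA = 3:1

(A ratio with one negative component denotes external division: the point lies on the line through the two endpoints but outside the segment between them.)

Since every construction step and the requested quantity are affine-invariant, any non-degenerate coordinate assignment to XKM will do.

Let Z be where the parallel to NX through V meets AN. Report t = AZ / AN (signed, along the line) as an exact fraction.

t = 47/25

Work in coordinates with X = (0, 0), K = (1, 0), M = (0, 1).
1. A lies on line MK with MA:AK = 5:(-4) ⇒ A = (5, -4)
2. V lies on line KX with KV:VX = 3:2 ⇒ V = (2/5, 0)
3. N lies on line MA with MN:NA = 3:1 ⇒ N = (15/4, -11/4)
through V parallel to NX: direction (-15/4, 11/4); meets AN at Z = (53/20, -33/20)
Z = A + t·(N−A) with t = 47/25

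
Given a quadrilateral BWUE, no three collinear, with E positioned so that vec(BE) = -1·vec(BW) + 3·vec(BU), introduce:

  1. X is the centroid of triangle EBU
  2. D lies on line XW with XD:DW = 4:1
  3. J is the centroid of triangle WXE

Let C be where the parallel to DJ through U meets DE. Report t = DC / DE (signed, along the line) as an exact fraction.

Assign B = (0, 0), W = (1, 0), U = (0, 1), E = (-1, 3) — the answer is frame-independent, so this choice is without loss of generality.
1. X is the centroid of triangle EBU ⇒ X = (-1/3, 4/3)
2. D lies on line XW with XD:DW = 4:1 ⇒ D = (11/15, 4/15)
3. J is the centroid of triangle WXE ⇒ J = (-1/9, 13/9)
through U parallel to DJ: direction (-38/45, 53/45); meets DE at C = (209/90, -403/180)
C = D + t·(E−D) with t = -11/12

t = -11/12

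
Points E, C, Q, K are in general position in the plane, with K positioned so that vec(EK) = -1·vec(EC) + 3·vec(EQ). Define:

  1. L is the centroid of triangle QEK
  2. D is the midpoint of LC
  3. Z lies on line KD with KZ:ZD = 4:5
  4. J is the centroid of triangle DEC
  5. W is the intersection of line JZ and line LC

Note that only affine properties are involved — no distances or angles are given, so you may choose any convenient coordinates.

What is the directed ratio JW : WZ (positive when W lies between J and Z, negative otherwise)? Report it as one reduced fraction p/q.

JW:WZ = 3/5

Set E = (0, 0), C = (1, 0), Q = (0, 1), K = (-1, 3); any affine frame gives the same invariant.
1. L is the centroid of triangle QEK ⇒ L = (-1/3, 4/3)
2. D is the midpoint of LC ⇒ D = (1/3, 2/3)
3. Z lies on line KD with KZ:ZD = 4:5 ⇒ Z = (-11/27, 53/27)
4. J is the centroid of triangle DEC ⇒ J = (4/9, 2/9)
5. W is the intersection of line JZ and line LC ⇒ W = (1/8, 7/8)
W = J + t·(Z−J) with t = 3/8, so JW:WZ = t:(1−t) = 3/8:5/8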